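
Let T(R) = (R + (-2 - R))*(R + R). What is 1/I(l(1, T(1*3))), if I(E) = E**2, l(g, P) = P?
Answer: 1/144 ≈ 0.0069444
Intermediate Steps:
T(R) = -4*R
1/I(l(1, T(1*3))) = 1/((-4*3)**2) = 1/((-12)**2) = 1/144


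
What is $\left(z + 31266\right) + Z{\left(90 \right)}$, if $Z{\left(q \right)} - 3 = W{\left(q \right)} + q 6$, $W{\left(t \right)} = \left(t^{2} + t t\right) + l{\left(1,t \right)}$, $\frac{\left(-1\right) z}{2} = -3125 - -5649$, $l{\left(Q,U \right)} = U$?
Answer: $43051$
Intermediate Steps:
$z = -5048$ ($z = - 2 \left(-3125 - -5649\right) = - 2 \left(-3125 + 5649\right) = \left(-2\right) 2524 = -5048$)
$W{\left(t \right)} = t + 2 t^{2}$ ($W{\left(t \right)} = \left(t^{2} + t t\right) + t = \left(t^{2} + t^{2}\right) + t = 2 t^{2} + t = t + 2 t^{2}$)
$Z{\left(q \right)} = 3 + 6 q + q \left(1 + 2 q\right)$ ($Z{\left(q \right)} = 3 + \left(q \left(1 + 2 q\right) + q 6\right) = 3 + \left(q \left(1 + 2 q\right) + 6 q\right) = 3 + \left(6 q + q \left(1 + 2 q\right)\right) = 3 + 6 q + q \left(1 + 2 q\right)$)
$\left(z + 31266\right) + Z{\left(90 \right)} = \left(-5048 + 31266\right) + \left(3 + 2 \cdot 90^{2} + 7 \cdot 90\right) = 26218 + \left(3 + 2 \cdot 8100 + 630\right) = 26218 + \left(3 + 16200 + 630\right) = 26218 + 16833 = 43051$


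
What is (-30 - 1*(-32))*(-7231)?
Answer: -14462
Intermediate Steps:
(-30 - 1*(-32))*(-7231) = (-30 + 32)*(-7231) = 2*(-7231) = -14462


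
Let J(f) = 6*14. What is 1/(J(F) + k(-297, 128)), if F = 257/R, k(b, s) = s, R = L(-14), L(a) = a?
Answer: 1/212 ≈ 0.0047170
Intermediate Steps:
R = -14
F = -257/14 (F = 257/(-14) = 257*(-1/14) = -257/14 ≈ -18.357)
J(f) = 84
1/(J(F) + k(-297, 128)) = 1/(84 + 128) = 1/212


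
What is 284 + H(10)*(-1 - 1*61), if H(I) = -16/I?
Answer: 1916/5 ≈ 383.20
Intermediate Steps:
284 + H(10)*(-1 - 1*61) = 284 + (-16/10)*(-1 - 1*61) = 284 + (-16*⅒)*(-1 - 61) = 284 - 8/5*(-62) = 284 + 496/5 = 1916/5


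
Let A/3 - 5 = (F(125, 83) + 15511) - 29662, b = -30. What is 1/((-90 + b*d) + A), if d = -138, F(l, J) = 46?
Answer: -1/38250 ≈ -2.6144e-5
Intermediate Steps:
A = -42300 (A = 15 + 3*((46 + 15511) - 29662) = 15 + 3*(15557 - 29662) = 15 + 3*(-14105) = 15 - 42315 = -42300)
1/((-90 + b*d) + A) = 1/((-90 - 30*(-138)) - 42300) = 1/((-90 + 4140) - 42300) = 1/(4050 - 42300) = 1/(-38250) = -1/38250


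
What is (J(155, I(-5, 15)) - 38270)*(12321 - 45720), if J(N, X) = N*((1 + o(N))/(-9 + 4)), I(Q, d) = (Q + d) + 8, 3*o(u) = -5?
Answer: 1277489484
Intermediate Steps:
o(u) = -5/3 (o(u) = (⅓)*(-5) = -5/3)
I(Q, d) = 8 + Q + d
J(N, X) = 2*N/15 (J(N, X) = N*((1 - 5/3)/(-9 + 4)) = N*(-⅔/(-5)) = N*(-⅔*(-⅕)) = N*(2/15) = 2*N/15)
(J(155, I(-5, 15)) - 38270)*(12321 - 45720) = ((2/15)*155 - 38270)*(12321 - 45720) = (62/3 - 38270)*(-33399) = -114748/3*(-33399) = 1277489484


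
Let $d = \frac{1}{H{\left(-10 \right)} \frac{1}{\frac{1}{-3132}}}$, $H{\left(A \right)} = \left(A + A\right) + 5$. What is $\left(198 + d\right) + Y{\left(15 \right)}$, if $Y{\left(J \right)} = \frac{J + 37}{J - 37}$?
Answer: $\frac{101100971}{516780} \approx 195.64$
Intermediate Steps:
$Y{\left(J \right)} = \frac{37 + J}{-37 + J}$
$H{\left(A \right)} = 5 + 2 A$ ($H{\left(A \right)} = 2 A + 5 = 5 + 2 A$)
$d = \frac{1}{46980}$ ($d = \frac{1}{\left(5 + 2 \left(-10\right)\right) \frac{1}{\frac{1}{-3132}}} = \frac{1}{\left(5 - 20\right) \frac{1}{- \frac{1}{3132}}} = \frac{1}{\left(-15\right) \left(-3132\right)} = \frac{1}{46980} \approx 2.1286 \cdot 10^{-5}$)
$\left(198 + d\right) + Y{\left(15 \right)} = \left(198 + \frac{1}{46980}\right) + \frac{37 + 15}{-37 + 15} = \frac{9302041}{46980} + \frac{1}{-22} \cdot 52 = \frac{9302041}{46980} - \frac{26}{11} = \frac{101100971}{516780}$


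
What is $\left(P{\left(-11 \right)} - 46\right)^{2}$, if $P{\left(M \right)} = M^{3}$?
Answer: $1896129$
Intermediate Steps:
$\left(P{\left(-11 \right)} - 46\right)^{2} = \left(\left(-11\right)^{3} - 46\right)^{2} = \left(-1331 - 46\right)^{2} = \left(-1377\right)^{2} = 1896129$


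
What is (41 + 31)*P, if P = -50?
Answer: -3600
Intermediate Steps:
(41 + 31)*P = (41 + 31)*(-50) = 72*(-50) = -3600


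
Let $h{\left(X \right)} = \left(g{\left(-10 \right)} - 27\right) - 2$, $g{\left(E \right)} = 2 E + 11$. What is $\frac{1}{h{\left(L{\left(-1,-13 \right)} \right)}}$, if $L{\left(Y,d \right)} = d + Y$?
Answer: $- \frac{1}{38} \approx -0.026316$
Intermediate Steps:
$L{\left(Y,d \right)} = Y + d$
$g{\left(E \right)} = 11 + 2 E$
$h{\left(X \right)} = -38$ ($h{\left(X \right)} = \left(\left(11 + 2 \left(-10\right)\right) - 27\right) - 2 = \left(\left(11 - 20\right) - 27\right) - 2 = \left(-9 - 27\right) - 2 = -36 - 2 = -38$)
$\frac{1}{h{\left(L{\left(-1,-13 \right)} \right)}} = \frac{1}{-38} = - \frac{1}{38}$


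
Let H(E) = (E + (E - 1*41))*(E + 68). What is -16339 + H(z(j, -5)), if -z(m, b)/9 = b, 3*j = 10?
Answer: -10802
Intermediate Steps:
j = 10/3 (j = (⅓)*10 = 10/3 ≈ 3.3333)
z(m, b) = -9*b
H(E) = (-41 + 2*E)*(68 + E) (H(E) = (E + (E - 41))*(68 + E) = (E + (-41 + E))*(68 + E) = (-41 + 2*E)*(68 + E))
-16339 + H(z(j, -5)) = -16339 + (-2788 + 2*(-9*(-5))² + 95*(-9*(-5))) = -16339 + (-2788 + 2*45² + 95*45) = -16339 + (-2788 + 2*2025 + 4275) = -16339 + (-2788 + 4050 + 4275) = -16339 + 5537 = -10802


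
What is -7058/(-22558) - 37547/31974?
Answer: -310656367/360634746 ≈ -0.86142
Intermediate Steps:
-7058/(-22558) - 37547/31974 = -7058*(-1/22558) - 37547*1/31974 = 3529/11279 - 37547/31974 = -310656367/360634746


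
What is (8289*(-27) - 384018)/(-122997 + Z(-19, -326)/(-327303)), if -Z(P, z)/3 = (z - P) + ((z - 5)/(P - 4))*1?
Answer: 1525219215183/308639207761 ≈ 4.9418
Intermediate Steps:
Z(P, z) = -3*z + 3*P - 3*(-5 + z)/(-4 + P) (Z(P, z) = -3*((z - P) + ((z - 5)/(P - 4))*1) = -3*((z - P) + ((-5 + z)/(-4 + P))*1) = -3*((z - P) + (-5 + z)/(-4 + P)) = -3*(z - P + (-5 + z)/(-4 + P)) = -3*z + 3*P - 3*(-5 + z)/(-4 + P))
(8289*(-27) - 384018)/(-122997 + Z(-19, -326)/(-327303)) = (8289*(-27) - 384018)/(-122997 + (3*(5 + (-19)² - 4*(-19) + 3*(-326) - 1*(-19)*(-326))/(-4 - 19))/(-327303)) = (-223803 - 384018)/(-122997 + (3*(5 + 361 + 76 - 978 - 6194)/(-23))*(-1/327303)) = -607821/(-122997 + (3*(-1/23)*(-6730))*(-1/327303)) = -607821/(-122997 + (20190/23)*(-1/327303)) = -607821/(-122997 - 6730/2509323) = -607821/(-308639207761/2509323) = -607821*(-2509323/308639207761) = 1525219215183/308639207761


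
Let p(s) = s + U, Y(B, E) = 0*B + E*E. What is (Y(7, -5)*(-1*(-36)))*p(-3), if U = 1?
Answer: -1800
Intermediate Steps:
Y(B, E) = E**2 (Y(B, E) = 0 + E**2 = E**2)
p(s) = 1 + s (p(s) = s + 1 = 1 + s)
(Y(7, -5)*(-1*(-36)))*p(-3) = ((-5)**2*(-1*(-36)))*(1 - 3) = (25*36)*(-2) = 900*(-2) = -1800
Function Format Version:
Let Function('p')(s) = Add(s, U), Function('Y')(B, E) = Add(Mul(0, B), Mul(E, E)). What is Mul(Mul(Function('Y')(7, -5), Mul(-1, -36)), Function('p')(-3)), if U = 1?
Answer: -1800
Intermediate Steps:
Function('Y')(B, E) = Pow(E, 2) (Function('Y')(B, E) = Add(0, Pow(E, 2)) = Pow(E, 2))
Function('p')(s) = Add(1, s) (Function('p')(s) = Add(s, 1) = Add(1, s))
Mul(Mul(Function('Y')(7, -5), Mul(-1, -36)), Function('p')(-3)) = Mul(Mul(Pow(-5, 2), Mul(-1, -36)), Add(1, -3)) = Mul(Mul(25, 36), -2) = Mul(900, -2) = -1800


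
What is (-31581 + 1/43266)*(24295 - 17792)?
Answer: -8885592193135/43266 ≈ -2.0537e+8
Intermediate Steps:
(-31581 + 1/43266)*(24295 - 17792) = (-31581 + 1/43266)*6503 = -1366383545/43266*6503 = -8885592193135/43266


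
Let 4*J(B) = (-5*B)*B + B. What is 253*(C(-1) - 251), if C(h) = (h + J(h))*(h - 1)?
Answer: -62238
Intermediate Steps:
J(B) = -5*B²/4 + B/4 (J(B) = ((-5*B)*B + B)/4 = (-5*B² + B)/4 = (B - 5*B²)/4 = -5*B²/4 + B/4)
C(h) = (-1 + h)*(h + h*(1 - 5*h)/4) (C(h) = (h + h*(1 - 5*h)/4)*(h - 1) = (h + h*(1 - 5*h)/4)*(-1 + h) = (-1 + h)*(h + h*(1 - 5*h)/4))
253*(C(-1) - 251) = 253*((5/4)*(-1)*(-1 - 1*(-1)² + 2*(-1)) - 251) = 253*((5/4)*(-1)*(-1 - 1*1 - 2) - 251) = 253*((5/4)*(-1)*(-1 - 1 - 2) - 251) = 253*((5/4)*(-1)*(-4) - 251) = 253*(5 - 251) = 253*(-246) = -62238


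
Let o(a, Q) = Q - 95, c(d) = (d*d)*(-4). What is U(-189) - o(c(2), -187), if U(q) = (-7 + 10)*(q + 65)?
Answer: -90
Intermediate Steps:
c(d) = -4*d² (c(d) = d²*(-4) = -4*d²)
o(a, Q) = -95 + Q
U(q) = 195 + 3*q (U(q) = 3*(65 + q) = 195 + 3*q)
U(-189) - o(c(2), -187) = (195 + 3*(-189)) - (-95 - 187) = (195 - 567) - 1*(-282) = -372 + 282 = -90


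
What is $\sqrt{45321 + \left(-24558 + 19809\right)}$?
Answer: $42 \sqrt{23} \approx 201.42$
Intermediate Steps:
$\sqrt{45321 + \left(-24558 + 19809\right)} = \sqrt{45321 - 4749} = \sqrt{40572} = 42 \sqrt{23}$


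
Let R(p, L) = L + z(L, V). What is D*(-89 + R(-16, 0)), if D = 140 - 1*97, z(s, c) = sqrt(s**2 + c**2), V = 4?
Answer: -3655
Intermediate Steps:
z(s, c) = sqrt(c**2 + s**2)
D = 43 (D = 140 - 97 = 43)
R(p, L) = L + sqrt(16 + L**2) (R(p, L) = L + sqrt(4**2 + L**2) = L + sqrt(16 + L**2))
D*(-89 + R(-16, 0)) = 43*(-89 + (0 + sqrt(16 + 0**2))) = 43*(-89 + (0 + sqrt(16 + 0))) = 43*(-89 + (0 + sqrt(16))) = 43*(-89 + (0 + 4)) = 43*(-89 + 4) = 43*(-85) = -3655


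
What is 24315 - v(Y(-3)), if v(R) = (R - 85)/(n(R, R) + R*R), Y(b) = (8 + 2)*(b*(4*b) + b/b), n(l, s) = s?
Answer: 667543953/27454 ≈ 24315.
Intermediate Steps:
Y(b) = 10 + 40*b**2 (Y(b) = 10*(4*b**2 + 1) = 10*(1 + 4*b**2) = 10 + 40*b**2)
v(R) = (-85 + R)/(R + R**2) (v(R) = (R - 85)/(R + R*R) = (-85 + R)/(R + R**2))
24315 - v(Y(-3)) = 24315 - (-85 + (10 + 40*(-3)**2))/((10 + 40*(-3)**2)*(1 + (10 + 40*(-3)**2))) = 24315 - (-85 + (10 + 40*9))/((10 + 40*9)*(1 + (10 + 40*9))) = 24315 - (-85 + (10 + 360))/((10 + 360)*(1 + (10 + 360))) = 24315 - (-85 + 370)/(370*(1 + 370)) = 24315 - 285/(370*371) = 24315 - 1*57/27454 = 24315 - 57/27454 = 667543953/27454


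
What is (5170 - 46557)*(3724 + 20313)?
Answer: -994819319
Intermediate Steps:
(5170 - 46557)*(3724 + 20313) = -41387*24037 = -994819319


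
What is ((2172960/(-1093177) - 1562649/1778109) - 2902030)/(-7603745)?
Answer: 1880312087340611101/4926689079657029095 ≈ 0.38166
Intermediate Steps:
((2172960/(-1093177) - 1562649/1778109) - 2902030)/(-7603745) = ((2172960*(-1/1093177) - 1562649*1/1778109) - 2902030)*(-1/7603745) = ((-2172960/1093177 - 520883/592703) - 2902030)*(-1/7603745) = (-1857337226171/647929287431 - 2902030)*(-1/7603745) = -1880312087340611101/647929287431*(-1/7603745) = 1880312087340611101/4926689079657029095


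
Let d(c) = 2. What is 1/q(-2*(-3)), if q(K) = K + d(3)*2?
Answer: ⅒ ≈ 0.10000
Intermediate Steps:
q(K) = 4 + K (q(K) = K + 2*2 = K + 4 = 4 + K)
1/q(-2*(-3)) = 1/(4 - 2*(-3)) = 1/(4 + 6) = 1/10 = ⅒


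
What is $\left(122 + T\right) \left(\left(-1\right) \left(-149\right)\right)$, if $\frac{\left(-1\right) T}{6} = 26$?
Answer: $-5066$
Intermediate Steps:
$T = -156$ ($T = \left(-6\right) 26 = -156$)
$\left(122 + T\right) \left(\left(-1\right) \left(-149\right)\right) = \left(122 - 156\right) \left(\left(-1\right) \left(-149\right)\right) = \left(-34\right) 149 = -5066$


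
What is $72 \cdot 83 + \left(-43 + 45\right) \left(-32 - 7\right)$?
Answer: $5898$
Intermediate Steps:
$72 \cdot 83 + \left(-43 + 45\right) \left(-32 - 7\right) = 5976 + 2 \left(-39\right) = 5976 - 78 = 5898$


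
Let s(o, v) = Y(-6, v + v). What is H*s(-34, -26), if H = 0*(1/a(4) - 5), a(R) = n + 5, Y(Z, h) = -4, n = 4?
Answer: 0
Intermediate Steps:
a(R) = 9 (a(R) = 4 + 5 = 9)
s(o, v) = -4
H = 0 (H = 0*(1/9 - 5) = 0*(⅑ - 5) = 0*(-44/9) = 0)
H*s(-34, -26) = 0*(-4) = 0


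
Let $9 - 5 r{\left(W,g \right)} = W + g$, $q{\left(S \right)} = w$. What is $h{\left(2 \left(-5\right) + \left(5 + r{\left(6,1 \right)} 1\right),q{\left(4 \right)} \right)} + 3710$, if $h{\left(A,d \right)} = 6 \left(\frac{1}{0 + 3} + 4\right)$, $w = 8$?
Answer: $3736$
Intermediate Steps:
$q{\left(S \right)} = 8$
$r{\left(W,g \right)} = \frac{9}{5} - \frac{W}{5} - \frac{g}{5}$ ($r{\left(W,g \right)} = \frac{9}{5} - \frac{W + g}{5} = \frac{9}{5} - \left(\frac{W}{5} + \frac{g}{5}\right) = \frac{9}{5} - \frac{W}{5} - \frac{g}{5}$)
$h{\left(A,d \right)} = 26$ ($h{\left(A,d \right)} = 6 \left(\frac{1}{3} + 4\right) = 6 \cdot \frac{13}{3} = 26$)
$h{\left(2 \left(-5\right) + \left(5 + r{\left(6,1 \right)} 1\right),q{\left(4 \right)} \right)} + 3710 = 26 + 3710 = 3736$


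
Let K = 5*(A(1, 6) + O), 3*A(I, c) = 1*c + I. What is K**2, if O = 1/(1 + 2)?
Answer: 1600/9 ≈ 177.78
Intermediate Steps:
A(I, c) = I/3 + c/3 (A(I, c) = (1*c + I)/3 = (c + I)/3 = (I + c)/3 = I/3 + c/3)
O = 1/3 ≈ 0.33333
K = 40/3 (K = 5*(((1/3)*1 + (1/3)*6) + 1/3) = 5*((1/3 + 2) + 1/3) = 5*(7/3 + 1/3) = 5*(8/3) = 40/3 ≈ 13.333)
K**2 = (40/3)**2 = 1600/9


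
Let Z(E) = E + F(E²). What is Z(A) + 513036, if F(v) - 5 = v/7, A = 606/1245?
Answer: 618510031189/1205575 ≈ 5.1304e+5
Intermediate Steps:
A = 202/415 (A = 606*(1/1245) = 202/415 ≈ 0.48675)
F(v) = 5 + v/7
Z(E) = 5 + E + E²/7 (Z(E) = E + (5 + E²/7) = 5 + E + E²/7)
Z(A) + 513036 = (5 + 202/415 + (202/415)²/7) + 513036 = (5 + 202/415 + (⅐)*(40804/172225)) + 513036 = (5 + 202/415 + 40804/1205575) + 513036 = 6655489/1205575 + 513036 = 618510031189/1205575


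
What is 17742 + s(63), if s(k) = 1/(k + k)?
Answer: 2235493/126 ≈ 17742.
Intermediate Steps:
s(k) = 1/(2*k)
17742 + s(63) = 17742 + (½)/63 = 17742 + (½)*(1/63) = 17742 + 1/126 = 2235493/126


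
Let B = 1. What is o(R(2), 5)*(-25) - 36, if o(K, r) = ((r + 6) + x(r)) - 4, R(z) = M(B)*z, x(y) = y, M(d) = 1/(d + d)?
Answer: -336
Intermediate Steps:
M(d) = 1/(2*d)
R(z) = z/2 (R(z) = ((½)/1)*z = ((½)*1)*z = z/2)
o(K, r) = 2 + 2*r (o(K, r) = ((r + 6) + r) - 4 = ((6 + r) + r) - 4 = (6 + 2*r) - 4 = 2 + 2*r)
o(R(2), 5)*(-25) - 36 = (2 + 2*5)*(-25) - 36 = (2 + 10)*(-25) - 36 = 12*(-25) - 36 = -300 - 36 = -336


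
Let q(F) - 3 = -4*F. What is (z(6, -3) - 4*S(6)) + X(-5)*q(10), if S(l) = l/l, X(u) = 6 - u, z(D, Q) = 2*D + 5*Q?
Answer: -414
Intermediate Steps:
q(F) = 3 - 4*F
S(l) = 1
(z(6, -3) - 4*S(6)) + X(-5)*q(10) = ((2*6 + 5*(-3)) - 4*1) + (6 - 1*(-5))*(3 - 4*10) = ((12 - 15) - 4) + (6 + 5)*(3 - 40) = (-3 - 4) + 11*(-37) = -7 - 407 = -414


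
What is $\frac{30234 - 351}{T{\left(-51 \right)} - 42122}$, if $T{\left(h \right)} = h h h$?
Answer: $- \frac{29883}{174773} \approx -0.17098$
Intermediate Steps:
$T{\left(h \right)} = h^{3}$ ($T{\left(h \right)} = h^{2} h = h^{3}$)
$\frac{30234 - 351}{T{\left(-51 \right)} - 42122} = \frac{30234 - 351}{\left(-51\right)^{3} - 42122} = \frac{29883}{-132651 - 42122} = \frac{29883}{-174773} = 29883 \left(- \frac{1}{174773}\right) = - \frac{29883}{174773}$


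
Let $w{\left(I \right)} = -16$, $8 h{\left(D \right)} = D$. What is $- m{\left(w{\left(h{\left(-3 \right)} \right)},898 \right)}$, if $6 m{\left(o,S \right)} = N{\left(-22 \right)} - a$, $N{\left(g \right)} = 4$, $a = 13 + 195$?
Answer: $34$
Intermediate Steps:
$a = 208$
$h{\left(D \right)} = \frac{D}{8}$
$m{\left(o,S \right)} = -34$ ($m{\left(o,S \right)} = \frac{4 - 208}{6} = \frac{1}{6} \left(-204\right) = -34$)
$- m{\left(w{\left(h{\left(-3 \right)} \right)},898 \right)} = \left(-1\right) \left(-34\right) = 34$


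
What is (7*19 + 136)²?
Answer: 72361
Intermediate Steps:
(7*19 + 136)² = (133 + 136)² = 269² = 72361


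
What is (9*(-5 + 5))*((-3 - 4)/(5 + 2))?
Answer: 0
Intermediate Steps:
(9*(-5 + 5))*((-3 - 4)/(5 + 2)) = (9*0)*(-7/7) = 0*(-7*⅐) = 0*(-1) = 0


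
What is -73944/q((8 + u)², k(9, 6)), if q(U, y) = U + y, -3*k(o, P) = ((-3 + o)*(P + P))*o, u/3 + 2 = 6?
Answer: -9243/23 ≈ -401.87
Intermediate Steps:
u = 12 (u = -6 + 3*6 = -6 + 18 = 12)
k(o, P) = -2*P*o*(-3 + o)/3 (k(o, P) = -(-3 + o)*(P + P)*o/3 = -(-3 + o)*(2*P)*o/3 = -2*P*(-3 + o)*o/3 = -2*P*o*(-3 + o)/3)
-73944/q((8 + u)², k(9, 6)) = -73944/((8 + 12)² + (⅔)*6*9*(3 - 1*9)) = -73944/(20² + (⅔)*6*9*(3 - 9)) = -73944/(400 + (⅔)*6*9*(-6)) = -73944/(400 - 216) = -73944/184 = -73944*1/184 = -9243/23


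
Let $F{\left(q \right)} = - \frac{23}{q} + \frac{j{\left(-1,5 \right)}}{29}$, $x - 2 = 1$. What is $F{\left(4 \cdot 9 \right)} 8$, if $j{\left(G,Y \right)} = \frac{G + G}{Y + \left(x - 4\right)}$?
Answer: $- \frac{1370}{261} \approx -5.249$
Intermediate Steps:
$x = 3$ ($x = 2 + 1 = 3$)
$j{\left(G,Y \right)} = \frac{2 G}{-1 + Y}$ ($j{\left(G,Y \right)} = \frac{G + G}{Y + \left(3 - 4\right)} = \frac{2 G}{Y + \left(3 - 4\right)} = \frac{2 G}{Y - 1} = \frac{2 G}{-1 + Y}$)
$F{\left(q \right)} = - \frac{1}{58} - \frac{23}{q}$ ($F{\left(q \right)} = - \frac{23}{q} + \frac{2 \left(-1\right) \frac{1}{-1 + 5}}{29} = - \frac{23}{q} + 2 \left(-1\right) \frac{1}{4} \cdot \frac{1}{29} = - \frac{23}{q} - \frac{1}{58} = - \frac{1}{58} - \frac{23}{q}$)
$F{\left(4 \cdot 9 \right)} 8 = \frac{-1334 - 4 \cdot 9}{58 \cdot 4 \cdot 9} \cdot 8 = \frac{-1334 - 36}{58 \cdot 36} \cdot 8 = \frac{1}{58} \cdot \frac{1}{36} \left(-1334 - 36\right) 8 = \frac{1}{58} \cdot \frac{1}{36} \left(-1370\right) 8 = \left(- \frac{685}{1044}\right) 8 = - \frac{1370}{261}$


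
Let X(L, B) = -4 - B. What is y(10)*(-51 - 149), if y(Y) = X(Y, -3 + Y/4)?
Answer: 700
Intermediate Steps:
y(Y) = -1 - Y/4 (y(Y) = -4 - (-3 + Y/4) = -4 + (3 - Y/4) = -1 - Y/4)
y(10)*(-51 - 149) = (-1 - ¼*10)*(-51 - 149) = (-1 - 5/2)*(-200) = -7/2*(-200) = 700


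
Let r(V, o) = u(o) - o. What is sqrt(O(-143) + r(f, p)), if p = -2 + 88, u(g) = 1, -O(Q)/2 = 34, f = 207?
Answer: 3*I*sqrt(17) ≈ 12.369*I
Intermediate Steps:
O(Q) = -68 (O(Q) = -2*34 = -68)
p = 86
r(V, o) = 1 - o
sqrt(O(-143) + r(f, p)) = sqrt(-68 + (1 - 1*86)) = sqrt(-68 + (1 - 86)) = sqrt(-68 - 85) = sqrt(-153) = 3*I*sqrt(17)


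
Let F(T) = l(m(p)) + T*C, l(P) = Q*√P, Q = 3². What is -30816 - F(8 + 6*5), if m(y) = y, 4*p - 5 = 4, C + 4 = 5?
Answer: -61735/2 ≈ -30868.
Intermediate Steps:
C = 1 (C = -4 + 5 = 1)
p = 9/4 (p = 5/4 + (¼)*4 = 5/4 + 1 = 9/4 ≈ 2.2500)
Q = 9
l(P) = 9*√P
F(T) = 27/2 + T (F(T) = 9*√(9/4) + T*1 = 9*(3/2) + T = 27/2 + T)
-30816 - F(8 + 6*5) = -30816 - (27/2 + (8 + 6*5)) = -30816 - (27/2 + (8 + 30)) = -30816 - (27/2 + 38) = -30816 - 1*103/2 = -30816 - 103/2 = -61735/2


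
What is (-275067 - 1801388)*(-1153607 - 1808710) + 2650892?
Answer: 6151120597127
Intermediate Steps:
(-275067 - 1801388)*(-1153607 - 1808710) + 2650892 = -2076455*(-2962317) + 2650892 = 6151117946235 + 2650892 = 6151120597127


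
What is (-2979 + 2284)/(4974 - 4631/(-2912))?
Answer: -2023840/14488919 ≈ -0.13968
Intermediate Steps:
(-2979 + 2284)/(4974 - 4631/(-2912)) = -695/(4974 - 4631*(-1/2912)) = -695/(4974 + 4631/2912) = -695/14488919/2912 = -695*2912/14488919 = -2023840/14488919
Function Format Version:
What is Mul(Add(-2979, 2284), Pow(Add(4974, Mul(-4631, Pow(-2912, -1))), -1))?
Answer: Rational(-2023840, 14488919) ≈ -0.13968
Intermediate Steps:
Mul(Add(-2979, 2284), Pow(Add(4974, Mul(-4631, Pow(-2912, -1))), -1)) = Mul(-695, Pow(Add(4974, Mul(-4631, Rational(-1, 2912))), -1)) = Mul(-695, Pow(Add(4974, Rational(4631, 2912)), -1)) = Mul(-695, Pow(Rational(14488919, 2912), -1)) = Mul(-695, Rational(2912, 14488919)) = Rational(-2023840, 14488919)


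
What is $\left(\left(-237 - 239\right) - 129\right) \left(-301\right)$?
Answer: $182105$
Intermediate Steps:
$\left(\left(-237 - 239\right) - 129\right) \left(-301\right) = \left(-476 - 129\right) \left(-301\right) = \left(-605\right) \left(-301\right) = 182105$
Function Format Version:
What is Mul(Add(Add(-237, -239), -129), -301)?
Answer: 182105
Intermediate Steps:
Mul(Add(Add(-237, -239), -129), -301) = Mul(Add(-476, -129), -301) = Mul(-605, -301) = 182105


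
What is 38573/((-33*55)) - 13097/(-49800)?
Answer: -126477623/6025800 ≈ -20.989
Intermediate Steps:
38573/((-33*55)) - 13097/(-49800) = 38573/(-1815) - 13097*(-1/49800) = 38573*(-1/1815) + 13097/49800 = -38573/1815 + 13097/49800 = -126477623/6025800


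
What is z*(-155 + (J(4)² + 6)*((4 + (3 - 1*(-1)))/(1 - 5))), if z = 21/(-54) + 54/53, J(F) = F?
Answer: -119599/954 ≈ -125.37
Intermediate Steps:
z = 601/954 (z = 21*(-1/54) + 54*(1/53) = -7/18 + 54/53 = 601/954 ≈ 0.62998)
z*(-155 + (J(4)² + 6)*((4 + (3 - 1*(-1)))/(1 - 5))) = 601*(-155 + (4² + 6)*((4 + (3 - 1*(-1)))/(1 - 5)))/954 = 601*(-155 + (16 + 6)*((4 + (3 + 1))/(-4)))/954 = 601*(-155 + 22*((4 + 4)*(-¼)))/954 = 601*(-155 + 22*(8*(-¼)))/954 = 601*(-155 + 22*(-2))/954 = 601*(-155 - 44)/954 = (601/954)*(-199) = -119599/954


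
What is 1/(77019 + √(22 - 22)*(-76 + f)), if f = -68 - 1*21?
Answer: 1/77019 ≈ 1.2984e-5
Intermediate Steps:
f = -89 (f = -68 - 21 = -89)
1/(77019 + √(22 - 22)*(-76 + f)) = 1/(77019 + √(22 - 22)*(-76 - 89)) = 1/(77019 + √0*(-165)) = 1/(77019 + 0*(-165)) = 1/(77019 + 0) = 1/77019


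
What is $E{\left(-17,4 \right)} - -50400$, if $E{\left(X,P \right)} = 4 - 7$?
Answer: $50397$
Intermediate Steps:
$E{\left(X,P \right)} = -3$ ($E{\left(X,P \right)} = 4 - 7 = -3$)
$E{\left(-17,4 \right)} - -50400 = -3 - -50400 = -3 + 50400 = 50397$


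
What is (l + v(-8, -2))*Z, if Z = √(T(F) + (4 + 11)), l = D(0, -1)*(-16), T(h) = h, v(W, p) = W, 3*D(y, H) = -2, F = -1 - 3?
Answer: 8*√11/3 ≈ 8.8443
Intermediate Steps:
F = -4
D(y, H) = -⅔ (D(y, H) = (⅓)*(-2) = -⅔)
l = 32/3 (l = -⅔*(-16) = 32/3 ≈ 10.667)
Z = √11 (Z = √(-4 + (4 + 11)) = √(-4 + 15) = √11 ≈ 3.3166)
(l + v(-8, -2))*Z = (32/3 - 8)*√11 = 8*√11/3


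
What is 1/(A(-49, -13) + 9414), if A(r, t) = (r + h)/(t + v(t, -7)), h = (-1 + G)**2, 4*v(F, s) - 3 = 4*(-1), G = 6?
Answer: 53/499038 ≈ 0.00010620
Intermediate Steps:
v(F, s) = -1/4 (v(F, s) = 3/4 + (4*(-1))/4 = 3/4 + (1/4)*(-4) = 3/4 - 1 = -1/4)
h = 25 (h = (-1 + 6)**2 = 5**2 = 25)
A(r, t) = (25 + r)/(-1/4 + t) (A(r, t) = (r + 25)/(t - 1/4) = (25 + r)/(-1/4 + t))
1/(A(-49, -13) + 9414) = 1/(4*(25 - 49)/(-1 + 4*(-13)) + 9414) = 1/(4*(-24)/(-1 - 52) + 9414) = 1/(4*(-24)/(-53) + 9414) = 1/(4*(-1/53)*(-24) + 9414) = 1/(96/53 + 9414) = 1/(499038/53) = 53/499038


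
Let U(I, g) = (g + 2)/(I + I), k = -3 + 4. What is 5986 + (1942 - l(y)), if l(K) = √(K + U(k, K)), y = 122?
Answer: 7928 - 2*√46 ≈ 7914.4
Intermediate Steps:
k = 1
U(I, g) = (2 + g)/(2*I) (U(I, g) = (2 + g)/((2*I)) = (2 + g)*(1/(2*I)) = (2 + g)/(2*I))
l(K) = √(1 + 3*K/2) (l(K) = √(K + (½)*(2 + K)/1) = √(K + (½)*1*(2 + K)) = √(K + (1 + K/2)) = √(1 + 3*K/2))
5986 + (1942 - l(y)) = 5986 + (1942 - √(4 + 6*122)/2) = 5986 + (1942 - √(4 + 732)/2) = 5986 + (1942 - √736/2) = 5986 + (1942 - 4*√46/2) = 5986 + (1942 - 2*√46) = 7928 - 2*√46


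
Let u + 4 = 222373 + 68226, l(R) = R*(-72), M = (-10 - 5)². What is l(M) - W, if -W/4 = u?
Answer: 1146180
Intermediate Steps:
M = 225 (M = (-15)² = 225)
l(R) = -72*R
u = 290595 (u = -4 + (222373 + 68226) = -4 + 290599 = 290595)
W = -1162380 (W = -4*290595 = -1162380)
l(M) - W = -72*225 - 1*(-1162380) = -16200 + 1162380 = 1146180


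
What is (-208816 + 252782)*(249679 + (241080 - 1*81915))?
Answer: 17975235304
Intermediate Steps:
(-208816 + 252782)*(249679 + (241080 - 1*81915)) = 43966*(249679 + (241080 - 81915)) = 43966*(249679 + 159165) = 43966*408844 = 17975235304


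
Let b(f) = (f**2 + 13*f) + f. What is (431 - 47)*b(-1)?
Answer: -4992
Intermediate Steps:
b(f) = f**2 + 14*f
(431 - 47)*b(-1) = (431 - 47)*(-(14 - 1)) = 384*(-1*13) = 384*(-13) = -4992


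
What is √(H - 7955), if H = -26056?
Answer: 3*I*√3779 ≈ 184.42*I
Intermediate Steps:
√(H - 7955) = √(-26056 - 7955) = √(-34011) = 3*I*√3779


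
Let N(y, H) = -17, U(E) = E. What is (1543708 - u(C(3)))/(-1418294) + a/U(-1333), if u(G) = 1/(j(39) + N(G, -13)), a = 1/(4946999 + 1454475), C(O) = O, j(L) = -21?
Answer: -250281586099898591/229948193431971412 ≈ -1.0884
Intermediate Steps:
a = 1/6401474 ≈ 1.5621e-7
u(G) = -1/38 (u(G) = 1/(-21 - 17) = 1/(-38) = -1/38)
(1543708 - u(C(3)))/(-1418294) + a/U(-1333) = (1543708 - 1*(-1/38))/(-1418294) + (1/6401474)/(-1333) = (1543708 + 1/38)*(-1/1418294) + (1/6401474)*(-1/1333) = (58660905/38)*(-1/1418294) - 1/8533164842 = -58660905/53895172 - 1/8533164842 = -250281586099898591/229948193431971412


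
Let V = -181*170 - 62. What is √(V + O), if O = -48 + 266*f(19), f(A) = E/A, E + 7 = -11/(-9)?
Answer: 2*I*√69662/3 ≈ 175.96*I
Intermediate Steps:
E = -52/9 (E = -7 - 11/(-9) = -7 - 11*(-⅑) = -7 + 11/9 = -52/9 ≈ -5.7778)
f(A) = -52/(9*A)
O = -1160/9 (O = -48 + 266*(-52/9/19) = -48 + 266*(-52/9*1/19) = -48 + 266*(-52/171) = -48 - 728/9 = -1160/9 ≈ -128.89)
V = -30832 (V = -30770 - 62 = -30832)
√(V + O) = √(-30832 - 1160/9) = √(-278648/9) = 2*I*√69662/3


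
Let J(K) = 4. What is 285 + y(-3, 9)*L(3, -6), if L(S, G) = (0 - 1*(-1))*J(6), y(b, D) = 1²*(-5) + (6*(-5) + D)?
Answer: 181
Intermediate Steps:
y(b, D) = -35 + D (y(b, D) = 1*(-5) + (-30 + D) = -5 + (-30 + D) = -35 + D)
L(S, G) = 4 (L(S, G) = (0 - 1*(-1))*4 = (0 + 1)*4 = 1*4 = 4)
285 + y(-3, 9)*L(3, -6) = 285 + (-35 + 9)*4 = 285 - 26*4 = 285 - 104 = 181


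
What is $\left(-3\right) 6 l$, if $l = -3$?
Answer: $54$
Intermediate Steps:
$\left(-3\right) 6 l = \left(-3\right) 6 \left(-3\right) = \left(-18\right) \left(-3\right) = 54$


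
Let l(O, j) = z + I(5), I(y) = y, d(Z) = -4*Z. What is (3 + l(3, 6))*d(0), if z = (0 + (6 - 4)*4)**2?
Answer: 0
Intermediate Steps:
z = 64 (z = (0 + 2*4)**2 = (0 + 8)**2 = 8**2 = 64)
l(O, j) = 69 (l(O, j) = 64 + 5 = 69)
(3 + l(3, 6))*d(0) = (3 + 69)*(-4*0) = 72*0 = 0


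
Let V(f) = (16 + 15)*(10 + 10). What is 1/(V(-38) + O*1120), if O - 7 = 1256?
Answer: 1/1415180 ≈ 7.0662e-7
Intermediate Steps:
V(f) = 620 (V(f) = 31*20 = 620)
O = 1263 (O = 7 + 1256 = 1263)
1/(V(-38) + O*1120) = 1/(620 + 1263*1120) = 1/(620 + 1414560) = 1/1415180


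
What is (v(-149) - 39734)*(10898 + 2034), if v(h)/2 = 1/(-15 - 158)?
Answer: -88894361088/173 ≈ -5.1384e+8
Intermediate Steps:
v(h) = -2/173 (v(h) = 2/(-15 - 158) = 2/(-173) = 2*(-1/173) = -2/173)
(v(-149) - 39734)*(10898 + 2034) = (-2/173 - 39734)*(10898 + 2034) = -6873984/173*12932 = -88894361088/173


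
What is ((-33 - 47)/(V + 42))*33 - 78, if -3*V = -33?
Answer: -6774/53 ≈ -127.81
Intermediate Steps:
V = 11 (V = -⅓*(-33) = 11)
((-33 - 47)/(V + 42))*33 - 78 = ((-33 - 47)/(11 + 42))*33 - 78 = -80/53*33 - 78 = -2640/53 - 78 = -6774/53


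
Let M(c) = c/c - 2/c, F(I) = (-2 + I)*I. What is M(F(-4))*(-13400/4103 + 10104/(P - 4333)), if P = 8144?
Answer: -2402672/4264509 ≈ -0.56341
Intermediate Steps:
F(I) = I*(-2 + I)
M(c) = 1 - 2/c
M(F(-4))*(-13400/4103 + 10104/(P - 4333)) = ((-2 - 4*(-2 - 4))/((-4*(-2 - 4))))*(-13400/4103 + 10104/(8144 - 4333)) = ((-2 - 4*(-6))/((-4*(-6))))*(-13400*1/4103 + 10104/3811) = ((-2 + 24)/24)*(-13400/4103 + 10104*(1/3811)) = ((1/24)*22)*(-13400/4103 + 10104/3811) = (11/12)*(-9610688/15636533) = -2402672/4264509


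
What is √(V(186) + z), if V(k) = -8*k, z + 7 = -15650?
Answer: 3*I*√1905 ≈ 130.94*I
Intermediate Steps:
z = -15657 (z = -7 - 15650 = -15657)
√(V(186) + z) = √(-8*186 - 15657) = √(-1488 - 15657) = √(-17145) = 3*I*√1905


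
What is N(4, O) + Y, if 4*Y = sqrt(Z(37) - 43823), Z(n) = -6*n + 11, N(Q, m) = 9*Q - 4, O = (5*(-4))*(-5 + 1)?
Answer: 32 + I*sqrt(44034)/4 ≈ 32.0 + 52.461*I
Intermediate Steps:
O = 80 (O = -20*(-4) = 80)
N(Q, m) = -4 + 9*Q
Z(n) = 11 - 6*n
Y = I*sqrt(44034)/4 (Y = sqrt((11 - 6*37) - 43823)/4 = sqrt((11 - 222) - 43823)/4 = sqrt(-211 - 43823)/4 = sqrt(-44034)/4 = (I*sqrt(44034))/4 = I*sqrt(44034)/4 ≈ 52.461*I)
N(4, O) + Y = (-4 + 9*4) + I*sqrt(44034)/4 = (-4 + 36) + I*sqrt(44034)/4 = 32 + I*sqrt(44034)/4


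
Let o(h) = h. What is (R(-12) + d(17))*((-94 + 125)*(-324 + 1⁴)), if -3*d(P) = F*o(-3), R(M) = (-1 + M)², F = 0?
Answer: -1692197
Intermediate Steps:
d(P) = 0 (d(P) = -0*(-3) = -⅓*0 = 0)
(R(-12) + d(17))*((-94 + 125)*(-324 + 1⁴)) = ((-1 - 12)² + 0)*((-94 + 125)*(-324 + 1⁴)) = ((-13)² + 0)*(31*(-324 + 1)) = (169 + 0)*(31*(-323)) = 169*(-10013) = -1692197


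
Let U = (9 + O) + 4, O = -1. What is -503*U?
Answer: -6036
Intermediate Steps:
U = 12 (U = (9 - 1) + 4 = 8 + 4 = 12)
-503*U = -503*12 = -6036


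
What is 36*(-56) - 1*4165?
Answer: -6181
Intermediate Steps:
36*(-56) - 1*4165 = -2016 - 4165 = -6181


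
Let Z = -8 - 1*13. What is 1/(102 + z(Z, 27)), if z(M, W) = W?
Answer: 1/129 ≈ 0.0077519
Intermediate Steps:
Z = -21 (Z = -8 - 13 = -21)
1/(102 + z(Z, 27)) = 1/(102 + 27) = 1/129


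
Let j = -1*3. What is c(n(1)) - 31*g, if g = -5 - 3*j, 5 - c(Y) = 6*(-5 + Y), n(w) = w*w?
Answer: -95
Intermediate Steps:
n(w) = w²
c(Y) = 35 - 6*Y (c(Y) = 5 - 6*(-5 + Y) = 5 - (-30 + 6*Y) = 5 + (30 - 6*Y) = 35 - 6*Y)
j = -3
g = 4 (g = -5 - 3*(-3) = -5 + 9 = 4)
c(n(1)) - 31*g = (35 - 6*1²) - 31*4 = (35 - 6*1) - 124 = (35 - 6) - 124 = 29 - 124 = -95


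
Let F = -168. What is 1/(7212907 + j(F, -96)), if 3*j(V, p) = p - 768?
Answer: 1/7212619 ≈ 1.3865e-7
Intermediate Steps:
j(V, p) = -256 + p/3 (j(V, p) = (p - 768)/3 = (-768 + p)/3 = -256 + p/3)
1/(7212907 + j(F, -96)) = 1/(7212907 + (-256 + (⅓)*(-96))) = 1/(7212907 + (-256 - 32)) = 1/(7212907 - 288) = 1/7212619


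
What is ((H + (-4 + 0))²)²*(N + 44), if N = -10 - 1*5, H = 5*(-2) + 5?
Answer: 190269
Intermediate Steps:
H = -5 (H = -10 + 5 = -5)
N = -15 (N = -10 - 5 = -15)
((H + (-4 + 0))²)²*(N + 44) = ((-5 + (-4 + 0))²)²*(-15 + 44) = ((-5 - 4)²)²*29 = ((-9)²)²*29 = 81²*29 = 6561*29 = 190269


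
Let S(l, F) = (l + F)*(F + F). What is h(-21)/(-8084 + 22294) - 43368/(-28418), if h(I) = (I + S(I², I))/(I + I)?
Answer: 1666337/1071140 ≈ 1.5557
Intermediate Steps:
S(l, F) = 2*F*(F + l) (S(l, F) = (F + l)*(2*F) = 2*F*(F + l))
h(I) = (I + 2*I*(I + I²))/(2*I) (h(I) = (I + 2*I*(I + I²))/(I + I) = (I + 2*I*(I + I²))/((2*I)) = (I + 2*I*(I + I²))*(1/(2*I)) = (I + 2*I*(I + I²))/(2*I))
h(-21)/(-8084 + 22294) - 43368/(-28418) = (½ - 21*(1 - 21))/(-8084 + 22294) - 43368/(-28418) = (½ - 21*(-20))/14210 - 43368*(-1/28418) = (½ + 420)*(1/14210) + 1668/1093 = (841/2)*(1/14210) + 1668/1093 = 29/980 + 1668/1093 = 1666337/1071140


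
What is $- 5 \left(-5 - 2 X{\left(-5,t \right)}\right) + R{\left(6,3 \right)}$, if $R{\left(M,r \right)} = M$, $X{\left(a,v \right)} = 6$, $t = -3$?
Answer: $91$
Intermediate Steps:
$- 5 \left(-5 - 2 X{\left(-5,t \right)}\right) + R{\left(6,3 \right)} = - 5 \left(-5 - 12\right) + 6 = \left(-5\right) \left(-17\right) + 6 = 85 + 6 = 91$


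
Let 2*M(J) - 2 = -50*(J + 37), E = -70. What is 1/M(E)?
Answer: 1/826 ≈ 0.0012107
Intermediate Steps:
M(J) = -924 - 25*J (M(J) = 1 + (-50*(J + 37))/2 = 1 + (-50*(37 + J))/2 = 1 + (-1850 - 50*J)/2 = 1 + (-925 - 25*J) = -924 - 25*J)
1/M(E) = 1/(-924 - 25*(-70)) = 1/(-924 + 1750) = 1/826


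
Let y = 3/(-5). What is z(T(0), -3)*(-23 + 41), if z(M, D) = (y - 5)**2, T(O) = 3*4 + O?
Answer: 14112/25 ≈ 564.48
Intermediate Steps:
T(O) = 12 + O
y = -3/5 (y = 3*(-1/5) = -3/5 ≈ -0.60000)
z(M, D) = 784/25 (z(M, D) = (-3/5 - 5)**2 = (-28/5)**2 = 784/25)
z(T(0), -3)*(-23 + 41) = 784*(-23 + 41)/25 = (784/25)*18 = 14112/25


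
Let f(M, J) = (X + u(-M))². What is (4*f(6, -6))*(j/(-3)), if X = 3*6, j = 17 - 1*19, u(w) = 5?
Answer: 4232/3 ≈ 1410.7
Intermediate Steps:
j = -2 (j = 17 - 19 = -2)
X = 18
f(M, J) = 529 (f(M, J) = (18 + 5)² = 23² = 529)
(4*f(6, -6))*(j/(-3)) = (4*529)*(-2/(-3)) = 2116*(-2*(-⅓)) = 2116*(⅔) = 4232/3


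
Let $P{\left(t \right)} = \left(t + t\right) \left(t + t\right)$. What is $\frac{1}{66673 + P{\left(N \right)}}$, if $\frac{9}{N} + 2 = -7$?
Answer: $\frac{1}{66677} \approx 1.4998 \cdot 10^{-5}$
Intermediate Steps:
$N = -1$ ($N = \frac{9}{-2 - 7} = \frac{9}{-9} = 9 \left(- \frac{1}{9}\right) = -1$)
$P{\left(t \right)} = 4 t^{2}$ ($P{\left(t \right)} = 2 t 2 t = 4 t^{2}$)
$\frac{1}{66673 + P{\left(N \right)}} = \frac{1}{66673 + 4 \left(-1\right)^{2}} = \frac{1}{66673 + 4 \cdot 1} = \frac{1}{66673 + 4} = \frac{1}{66677}$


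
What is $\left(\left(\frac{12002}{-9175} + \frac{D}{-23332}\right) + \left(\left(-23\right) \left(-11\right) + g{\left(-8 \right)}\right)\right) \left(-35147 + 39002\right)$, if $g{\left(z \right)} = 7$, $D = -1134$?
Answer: $\frac{21352405447503}{21407110} \approx 9.9744 \cdot 10^{5}$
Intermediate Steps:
$\left(\left(\frac{12002}{-9175} + \frac{D}{-23332}\right) + \left(\left(-23\right) \left(-11\right) + g{\left(-8 \right)}\right)\right) \left(-35147 + 39002\right) = \left(\left(\frac{12002}{-9175} - \frac{1134}{-23332}\right) + \left(\left(-23\right) \left(-11\right) + 7\right)\right) \left(-35147 + 39002\right) = \left(\left(12002 \left(- \frac{1}{9175}\right) - - \frac{567}{11666}\right) + \left(253 + 7\right)\right) 3855 = \left(\left(- \frac{12002}{9175} + \frac{567}{11666}\right) + 260\right) 3855 = \left(- \frac{134813107}{107035550} + 260\right) 3855 = \frac{27694429893}{107035550} \cdot 3855 = \frac{21352405447503}{21407110}$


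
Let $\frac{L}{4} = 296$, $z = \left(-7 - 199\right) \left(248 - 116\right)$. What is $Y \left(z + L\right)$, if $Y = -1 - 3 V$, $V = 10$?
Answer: $806248$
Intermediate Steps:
$z = -27192$ ($z = \left(-206\right) 132 = -27192$)
$Y = -31$ ($Y = -1 - 30 = -31$)
$L = 1184$ ($L = 4 \cdot 296 = 1184$)
$Y \left(z + L\right) = - 31 \left(-27192 + 1184\right) = \left(-31\right) \left(-26008\right) = 806248$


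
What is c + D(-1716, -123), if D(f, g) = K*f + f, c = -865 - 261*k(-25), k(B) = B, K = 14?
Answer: -20080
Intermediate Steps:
c = 5660 (c = -865 - 261*(-25) = -865 + 6525 = 5660)
D(f, g) = 15*f (D(f, g) = 14*f + f = 15*f)
c + D(-1716, -123) = 5660 + 15*(-1716) = 5660 - 25740 = -20080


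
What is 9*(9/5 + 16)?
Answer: 801/5 ≈ 160.20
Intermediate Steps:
9*(9/5 + 16) = 9*(89/5) = 801/5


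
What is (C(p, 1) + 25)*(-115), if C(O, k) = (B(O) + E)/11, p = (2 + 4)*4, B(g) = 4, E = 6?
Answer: -32775/11 ≈ -2979.5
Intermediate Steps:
p = 24 (p = 6*4 = 24)
C(O, k) = 10/11 (C(O, k) = (4 + 6)/11 = 10*(1/11) = 10/11)
(C(p, 1) + 25)*(-115) = (10/11 + 25)*(-115) = (285/11)*(-115) = -32775/11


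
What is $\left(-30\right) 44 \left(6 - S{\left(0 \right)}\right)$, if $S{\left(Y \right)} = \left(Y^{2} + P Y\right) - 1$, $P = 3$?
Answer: $-9240$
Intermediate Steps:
$S{\left(Y \right)} = -1 + Y^{2} + 3 Y$ ($S{\left(Y \right)} = \left(Y^{2} + 3 Y\right) - 1 = -1 + Y^{2} + 3 Y$)
$\left(-30\right) 44 \left(6 - S{\left(0 \right)}\right) = \left(-30\right) 44 \left(6 - \left(-1 + 0^{2} + 3 \cdot 0\right)\right) = - 1320 \left(6 - \left(-1 + 0 + 0\right)\right) = - 1320 \left(6 - -1\right) = - 1320 \left(6 + 1\right) = \left(-1320\right) 7 = -9240$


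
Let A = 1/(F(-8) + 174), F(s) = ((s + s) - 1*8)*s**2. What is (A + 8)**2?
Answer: 118701025/1855044 ≈ 63.988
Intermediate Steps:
F(s) = s**2*(-8 + 2*s) (F(s) = (2*s - 8)*s**2 = (-8 + 2*s)*s**2 = s**2*(-8 + 2*s))
A = -1/1362 (A = 1/(2*(-8)**2*(-4 - 8) + 174) = 1/(2*64*(-12) + 174) = 1/(-1536 + 174) = 1/(-1362) = -1/1362 ≈ -0.00073421)
(A + 8)**2 = (-1/1362 + 8)**2 = (10895/1362)**2 = 118701025/1855044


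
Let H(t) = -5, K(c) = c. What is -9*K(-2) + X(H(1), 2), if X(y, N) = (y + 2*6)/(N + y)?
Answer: 47/3 ≈ 15.667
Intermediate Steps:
X(y, N) = (12 + y)/(N + y) (X(y, N) = (y + 12)/(N + y) = (12 + y)/(N + y))
-9*K(-2) + X(H(1), 2) = -9*(-2) + (12 - 5)/(2 - 5) = 18 + 7/(-3) = 18 - ⅓*7 = 18 - 7/3 = 47/3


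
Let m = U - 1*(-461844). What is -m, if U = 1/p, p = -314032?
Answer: -145033795007/314032 ≈ -4.6184e+5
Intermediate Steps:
U = -1/314032 (U = 1/(-314032) = -1/314032 ≈ -3.1844e-6)
m = 145033795007/314032 (m = -1/314032 - 1*(-461844) = -1/314032 + 461844 = 145033795007/314032 ≈ 4.6184e+5)
-m = -1*145033795007/314032 = -145033795007/314032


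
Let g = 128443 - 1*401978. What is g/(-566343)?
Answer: 273535/566343 ≈ 0.48298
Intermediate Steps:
g = -273535 (g = 128443 - 401978 = -273535)
g/(-566343) = -273535/(-566343) = -273535*(-1/566343) = 273535/566343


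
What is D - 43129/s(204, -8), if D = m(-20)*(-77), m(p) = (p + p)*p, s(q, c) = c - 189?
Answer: -12092071/197 ≈ -61381.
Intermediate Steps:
s(q, c) = -189 + c
m(p) = 2*p² (m(p) = (2*p)*p = 2*p²)
D = -61600 (D = (2*(-20)²)*(-77) = (2*400)*(-77) = 800*(-77) = -61600)
D - 43129/s(204, -8) = -61600 - 43129/(-189 - 8) = -61600 - 43129/(-197) = -61600 - 43129*(-1)/197 = -61600 - 1*(-43129/197) = -61600 + 43129/197 = -12092071/197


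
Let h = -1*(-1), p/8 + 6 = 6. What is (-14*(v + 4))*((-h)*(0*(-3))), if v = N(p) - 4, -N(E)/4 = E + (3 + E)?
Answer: 0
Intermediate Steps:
p = 0 (p = -48 + 8*6 = -48 + 48 = 0)
h = 1
N(E) = -12 - 8*E (N(E) = -4*(E + (3 + E)) = -4*(3 + 2*E) = -12 - 8*E)
v = -16 (v = (-12 - 8*0) - 4 = (-12 + 0) - 4 = -12 - 4 = -16)
(-14*(v + 4))*((-h)*(0*(-3))) = (-14*(-16 + 4))*((-1*1)*(0*(-3))) = (-14*(-12))*(-1*0) = 168*0 = 0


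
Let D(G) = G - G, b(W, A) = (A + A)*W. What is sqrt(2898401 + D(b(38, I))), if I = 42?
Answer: sqrt(2898401) ≈ 1702.5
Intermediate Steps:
b(W, A) = 2*A*W (b(W, A) = (2*A)*W = 2*A*W)
D(G) = 0
sqrt(2898401 + D(b(38, I))) = sqrt(2898401 + 0) = sqrt(2898401)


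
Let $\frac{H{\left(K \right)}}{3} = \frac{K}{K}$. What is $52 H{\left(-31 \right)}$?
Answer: $156$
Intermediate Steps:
$H{\left(K \right)} = 3$ ($H{\left(K \right)} = 3 \frac{K}{K} = 3 \cdot 1 = 3$)
$52 H{\left(-31 \right)} = 52 \cdot 3 = 156$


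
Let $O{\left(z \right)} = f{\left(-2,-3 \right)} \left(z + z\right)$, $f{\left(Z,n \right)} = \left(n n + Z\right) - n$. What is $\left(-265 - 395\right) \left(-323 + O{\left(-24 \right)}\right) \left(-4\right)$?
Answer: $-2119920$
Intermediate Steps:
$f{\left(Z,n \right)} = Z + n^{2} - n$ ($f{\left(Z,n \right)} = \left(n^{2} + Z\right) - n = \left(Z + n^{2}\right) - n = Z + n^{2} - n$)
$O{\left(z \right)} = 20 z$ ($O{\left(z \right)} = \left(-2 + \left(-3\right)^{2} - -3\right) \left(z + z\right) = \left(-2 + 9 + 3\right) 2 z = 10 \cdot 2 z = 20 z$)
$\left(-265 - 395\right) \left(-323 + O{\left(-24 \right)}\right) \left(-4\right) = \left(-265 - 395\right) \left(-323 + 20 \left(-24\right)\right) \left(-4\right) = - 660 \left(-323 - 480\right) \left(-4\right) = \left(-660\right) \left(-803\right) \left(-4\right) = 529980 \left(-4\right) = -2119920$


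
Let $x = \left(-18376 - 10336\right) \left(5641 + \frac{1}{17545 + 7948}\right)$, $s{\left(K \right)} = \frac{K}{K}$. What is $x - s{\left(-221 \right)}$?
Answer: $- \frac{111593467553}{689} \approx -1.6196 \cdot 10^{8}$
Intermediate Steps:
$s{\left(K \right)} = 1$
$x = - \frac{111593466864}{689}$ ($x = - 28712 \left(5641 + \frac{1}{25493}\right) = \left(-28712\right) \frac{143806014}{25493} = - \frac{111593466864}{689} \approx -1.6196 \cdot 10^{8}$)
$x - s{\left(-221 \right)} = - \frac{111593466864}{689} - 1 = - \frac{111593467553}{689}$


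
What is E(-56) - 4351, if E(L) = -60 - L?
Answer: -4355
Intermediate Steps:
E(-56) - 4351 = (-60 - 1*(-56)) - 4351 = (-60 + 56) - 4351 = -4 - 4351 = -4355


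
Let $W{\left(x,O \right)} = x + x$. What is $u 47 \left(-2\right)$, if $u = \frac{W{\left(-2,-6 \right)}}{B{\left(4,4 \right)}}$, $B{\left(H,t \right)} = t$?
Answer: $94$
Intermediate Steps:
$W{\left(x,O \right)} = 2 x$
$u = -1$ ($u = \frac{2 \left(-2\right)}{4} = \left(-4\right) \frac{1}{4} = -1$)
$u 47 \left(-2\right) = \left(-1\right) 47 \left(-2\right) = \left(-47\right) \left(-2\right) = 94$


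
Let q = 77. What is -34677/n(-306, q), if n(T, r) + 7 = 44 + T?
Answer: 34677/269 ≈ 128.91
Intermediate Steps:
n(T, r) = 37 + T (n(T, r) = -7 + (44 + T) = 37 + T)
-34677/n(-306, q) = -34677/(37 - 306) = -34677/(-269) = -34677*(-1/269) = 34677/269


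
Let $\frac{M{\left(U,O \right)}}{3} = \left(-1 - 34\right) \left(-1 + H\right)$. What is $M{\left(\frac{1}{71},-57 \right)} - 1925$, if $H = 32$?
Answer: $-5180$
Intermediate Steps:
$M{\left(U,O \right)} = -3255$ ($M{\left(U,O \right)} = 3 \left(-1 - 34\right) \left(-1 + 32\right) = 3 \left(\left(-35\right) 31\right) = 3 \left(-1085\right) = -3255$)
$M{\left(\frac{1}{71},-57 \right)} - 1925 = -3255 - 1925 = -5180$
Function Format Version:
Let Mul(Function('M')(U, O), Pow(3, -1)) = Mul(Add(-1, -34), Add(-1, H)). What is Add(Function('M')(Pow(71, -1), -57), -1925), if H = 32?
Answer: -5180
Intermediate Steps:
Function('M')(U, O) = -3255 (Function('M')(U, O) = Mul(3, Mul(Add(-1, -34), Add(-1, 32))) = Mul(3, Mul(-35, 31)) = Mul(3, -1085) = -3255)
Add(Function('M')(Pow(71, -1), -57), -1925) = Add(-3255, -1925) = -5180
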